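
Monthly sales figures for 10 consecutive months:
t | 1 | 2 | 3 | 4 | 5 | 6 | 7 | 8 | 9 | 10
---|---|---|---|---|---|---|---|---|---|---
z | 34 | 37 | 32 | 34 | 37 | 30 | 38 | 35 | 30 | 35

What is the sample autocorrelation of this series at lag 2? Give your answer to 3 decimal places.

-0.188

Mean z̄ = (34 + 37 + 32 + 34 + 37 + 30 + 38 + 35 + 30 + 35)/10 = 34.2000
Numerator Σ_{t=1}^{8}(z_t−z̄)(z_{t+2}−z̄) = -13.4800
Denominator Σ(z_t−z̄)² = 71.6000
r_2 = -13.4800 / 71.6000 = -0.188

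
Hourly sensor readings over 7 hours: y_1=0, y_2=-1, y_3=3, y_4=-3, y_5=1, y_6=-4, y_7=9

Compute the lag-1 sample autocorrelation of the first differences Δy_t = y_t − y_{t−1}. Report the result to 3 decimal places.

First differences Δy: -1, 4, -6, 4, -5, 13
Mean of differences = 1.5000
Numerator Σ(Δy_t−Δȳ)(Δy_{t+1}−Δȳ) = -134.7500
Denominator Σ(Δy_t−Δȳ)² = 249.5000
r_1(Δy) = -134.7500 / 249.5000 = -0.540

-0.540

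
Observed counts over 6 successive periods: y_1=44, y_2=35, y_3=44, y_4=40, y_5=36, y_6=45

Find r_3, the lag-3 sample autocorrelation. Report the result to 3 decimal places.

Mean ȳ = (44 + 35 + 44 + 40 + 36 + 45)/6 = 40.6667
Deviations from mean: 3.3333, -5.6667, 3.3333, -0.6667, -4.6667, 4.3333
Σ(y_t−ȳ)(y_{t+3}−ȳ) = (-2.2222) + (26.4444) + (14.4444) = 38.6667
Denominator Σ(y_t−ȳ)² = 95.3333
r_3 = 38.6667 / 95.3333 = 0.406

0.406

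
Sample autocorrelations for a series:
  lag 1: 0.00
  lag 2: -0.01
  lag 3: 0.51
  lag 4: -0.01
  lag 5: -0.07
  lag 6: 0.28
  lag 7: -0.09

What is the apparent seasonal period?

The largest autocorrelation is r_3 = 0.51, with a weaker echo at lag 6 (0.28); the remaining lags stay at or below 0.00.
The dominant spike at lag 3 indicates a seasonal period of 3.

3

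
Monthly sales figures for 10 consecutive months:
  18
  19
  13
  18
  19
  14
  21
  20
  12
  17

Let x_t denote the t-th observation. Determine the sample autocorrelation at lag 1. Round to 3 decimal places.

-0.342

Mean x̄ = (18 + 19 + 13 + 18 + 19 + 14 + 21 + 20 + 12 + 17)/10 = 17.1000
Numerator Σ_{t=1}^{9}(x_t−x̄)(x_{t+1}−x̄) = -29.0100
Denominator Σ(x_t−x̄)² = 84.9000
r_1 = -29.0100 / 84.9000 = -0.342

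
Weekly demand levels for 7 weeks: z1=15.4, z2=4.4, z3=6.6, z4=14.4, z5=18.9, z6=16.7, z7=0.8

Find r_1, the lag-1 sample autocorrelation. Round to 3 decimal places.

Mean z̄ = (15.4 + 4.4 + 6.6 + 14.4 + 18.9 + 16.7 + 0.8)/7 = 11.0286
Deviations from mean: 4.3714, -6.6286, -4.4286, 3.3714, 7.8714, 5.6714, -10.2286
Σ(z_t−z̄)(z_{t+1}−z̄) = (-28.9763) + (29.3551) + (-14.9306) + (26.5380) + (44.6422) + (-58.0106) = -1.3822
Denominator Σ(z_t−z̄)² = 292.7743
r_1 = -1.3822 / 292.7743 = -0.005

-0.005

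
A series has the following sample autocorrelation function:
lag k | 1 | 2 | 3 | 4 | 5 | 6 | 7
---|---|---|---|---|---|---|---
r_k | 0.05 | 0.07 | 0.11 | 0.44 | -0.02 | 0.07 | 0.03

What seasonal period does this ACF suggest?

4

The largest autocorrelation is r_4 = 0.44; the remaining lags stay at or below 0.11.
The dominant spike at lag 4 indicates a seasonal period of 4.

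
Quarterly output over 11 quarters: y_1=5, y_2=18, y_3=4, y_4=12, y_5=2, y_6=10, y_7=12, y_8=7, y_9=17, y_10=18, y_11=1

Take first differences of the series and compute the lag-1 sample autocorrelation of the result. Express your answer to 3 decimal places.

-0.500

First differences Δy: 13, -14, 8, -10, 8, 2, -5, 10, 1, -17
Mean of differences = -0.4000
Numerator Σ(Δy_t−Δȳ)(Δy_{t+1}−Δȳ) = -505.1600
Denominator Σ(Δy_t−Δȳ)² = 1010.4000
r_1(Δy) = -505.1600 / 1010.4000 = -0.500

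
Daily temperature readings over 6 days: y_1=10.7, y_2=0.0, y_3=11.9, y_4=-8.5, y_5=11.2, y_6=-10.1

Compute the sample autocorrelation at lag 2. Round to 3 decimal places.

0.628

Mean ȳ = (10.7 + 0.0 + 11.9 − 8.5 + 11.2 − 10.1)/6 = 2.5333
Deviations from mean: 8.1667, -2.5333, 9.3667, -11.0333, 8.6667, -12.6333
Numerator Σ_{t=1}^{4}(y_t−ȳ)(y_{t+2}−ȳ) = 325.0111
Denominator Σ(y_t−ȳ)² = 517.2933
r_2 = 325.0111 / 517.2933 = 0.628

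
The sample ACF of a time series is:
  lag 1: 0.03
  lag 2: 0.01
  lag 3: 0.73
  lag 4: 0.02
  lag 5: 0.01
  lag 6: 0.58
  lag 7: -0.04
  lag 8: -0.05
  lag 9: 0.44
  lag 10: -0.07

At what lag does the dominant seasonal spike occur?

The largest autocorrelation is r_3 = 0.73, with weaker echoes at lags 6 (0.58) and 9 (0.44); the remaining lags stay at or below 0.03.
The dominant spike at lag 3 indicates a seasonal period of 3.

3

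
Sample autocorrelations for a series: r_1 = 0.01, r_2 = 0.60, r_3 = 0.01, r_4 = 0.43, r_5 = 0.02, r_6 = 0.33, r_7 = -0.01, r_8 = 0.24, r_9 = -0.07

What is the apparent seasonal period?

2

The largest autocorrelation is r_2 = 0.60, with weaker echoes at lags 4 (0.43), 6 (0.33) and 8 (0.24); the remaining lags stay at or below 0.02.
The dominant spike at lag 2 indicates a seasonal period of 2.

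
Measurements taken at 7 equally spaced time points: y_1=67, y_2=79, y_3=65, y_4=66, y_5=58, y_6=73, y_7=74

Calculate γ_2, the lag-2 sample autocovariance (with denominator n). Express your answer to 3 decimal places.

-6.802

Mean ȳ = (67 + 79 + 65 + 66 + 58 + 73 + 74)/7 = 68.8571
Σ_{t=1}^{5}(y_t−ȳ)(y_{t+2}−ȳ) = -47.6122
γ_2 = -47.6122 / 7 = -6.802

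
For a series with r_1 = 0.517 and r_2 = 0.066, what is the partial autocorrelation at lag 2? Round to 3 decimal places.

-0.275

φ_{22} = (r_2 − r_1²) / (1 − r_1²)
r_1² = (0.517)² = 0.267289
Numerator = 0.066 − 0.2673 = -0.2013; denominator = 1 − 0.2673 = 0.7327
φ_{22} = -0.2013 / 0.7327 = -0.275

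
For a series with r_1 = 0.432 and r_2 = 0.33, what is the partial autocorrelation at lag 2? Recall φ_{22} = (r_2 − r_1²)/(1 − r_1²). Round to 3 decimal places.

0.176

φ_{22} = (r_2 − r_1²) / (1 − r_1²)
r_1² = (0.432)² = 0.186624
Numerator = 0.33 − 0.1866 = 0.1434; denominator = 1 − 0.1866 = 0.8134
φ_{22} = 0.1434 / 0.8134 = 0.176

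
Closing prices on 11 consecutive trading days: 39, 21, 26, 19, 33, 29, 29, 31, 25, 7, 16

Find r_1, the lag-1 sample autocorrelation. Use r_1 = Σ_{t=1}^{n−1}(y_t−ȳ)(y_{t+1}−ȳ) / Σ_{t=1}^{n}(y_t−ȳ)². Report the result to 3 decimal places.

0.153

Mean ȳ = (39 + 21 + 26 + 19 + 33 + 29 + 29 + 31 + 25 + 7 + 16)/11 = 25.0000
Numerator Σ_{t=1}^{10}(y_t−ȳ)(y_{t+1}−ȳ) = 120.0000
Denominator Σ(y_t−ȳ)² = 786.0000
r_1 = 120.0000 / 786.0000 = 0.153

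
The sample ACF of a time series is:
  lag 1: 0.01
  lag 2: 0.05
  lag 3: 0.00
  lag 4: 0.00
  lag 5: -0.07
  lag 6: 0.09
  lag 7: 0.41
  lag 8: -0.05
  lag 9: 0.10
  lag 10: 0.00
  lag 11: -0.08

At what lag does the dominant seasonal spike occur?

The largest autocorrelation is r_7 = 0.41; the remaining lags stay at or below 0.10.
The dominant spike at lag 7 indicates a seasonal period of 7.

7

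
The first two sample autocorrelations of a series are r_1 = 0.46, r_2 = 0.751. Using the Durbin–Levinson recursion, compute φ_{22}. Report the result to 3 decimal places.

φ_{22} = (r_2 − r_1²) / (1 − r_1²)
r_1² = (0.46)² = 0.2116
Numerator = 0.751 − 0.2116 = 0.5394; denominator = 1 − 0.2116 = 0.7884
φ_{22} = 0.5394 / 0.7884 = 0.684

0.684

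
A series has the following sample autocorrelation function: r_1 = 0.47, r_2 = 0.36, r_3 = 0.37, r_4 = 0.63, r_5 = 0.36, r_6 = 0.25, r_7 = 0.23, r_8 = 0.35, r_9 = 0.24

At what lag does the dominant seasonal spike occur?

The largest autocorrelation is r_4 = 0.63; the remaining lags stay at or below 0.47. The elevated value at lag 1 (0.47), dropping to 0.36 at lag 2, reflects decaying short-term dependence rather than seasonality.
The dominant spike at lag 4 indicates a seasonal period of 4.

4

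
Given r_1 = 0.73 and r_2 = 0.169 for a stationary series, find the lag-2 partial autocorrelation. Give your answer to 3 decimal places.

-0.779

φ_{22} = (r_2 − r_1²) / (1 − r_1²)
r_1² = (0.73)² = 0.5329
Numerator = 0.169 − 0.5329 = -0.3639; denominator = 1 − 0.5329 = 0.4671
φ_{22} = -0.3639 / 0.4671 = -0.779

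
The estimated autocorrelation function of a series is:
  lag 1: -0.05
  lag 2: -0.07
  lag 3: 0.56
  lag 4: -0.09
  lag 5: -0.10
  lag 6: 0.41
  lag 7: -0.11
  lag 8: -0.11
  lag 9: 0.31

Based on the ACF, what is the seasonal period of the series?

The largest autocorrelation is r_3 = 0.56, with weaker echoes at lags 6 (0.41) and 9 (0.31); the remaining lags stay at or below -0.05.
The dominant spike at lag 3 indicates a seasonal period of 3.

3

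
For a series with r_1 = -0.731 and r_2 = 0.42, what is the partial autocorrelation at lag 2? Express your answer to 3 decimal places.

φ_{22} = (r_2 − r_1²) / (1 − r_1²)
r_1² = (-0.731)² = 0.534361
Numerator = 0.42 − 0.5344 = -0.1144; denominator = 1 − 0.5344 = 0.4656
φ_{22} = -0.1144 / 0.4656 = -0.246

-0.246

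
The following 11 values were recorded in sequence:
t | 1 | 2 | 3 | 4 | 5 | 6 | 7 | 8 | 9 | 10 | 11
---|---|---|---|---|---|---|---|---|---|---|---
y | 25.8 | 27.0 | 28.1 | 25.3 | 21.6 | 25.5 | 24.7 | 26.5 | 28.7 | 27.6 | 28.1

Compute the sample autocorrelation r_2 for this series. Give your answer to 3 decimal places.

Mean ȳ = (25.8 + 27.0 + 28.1 + 25.3 + 21.6 + 25.5 + 24.7 + 26.5 + 28.7 + 27.6 + 28.1)/11 = 26.2636
Numerator Σ_{t=1}^{9}(y_t−ȳ)(y_{t+2}−ȳ) = -1.2972
Denominator Σ(y_t−ȳ)² = 40.9855
r_2 = -1.2972 / 40.9855 = -0.032

-0.032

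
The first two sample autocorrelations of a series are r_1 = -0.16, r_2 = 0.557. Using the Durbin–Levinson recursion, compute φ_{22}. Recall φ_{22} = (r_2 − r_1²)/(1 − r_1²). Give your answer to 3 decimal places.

φ_{22} = (r_2 − r_1²) / (1 − r_1²)
r_1² = (-0.16)² = 0.0256
Numerator = 0.557 − 0.0256 = 0.5314; denominator = 1 − 0.0256 = 0.9744
φ_{22} = 0.5314 / 0.9744 = 0.545

0.545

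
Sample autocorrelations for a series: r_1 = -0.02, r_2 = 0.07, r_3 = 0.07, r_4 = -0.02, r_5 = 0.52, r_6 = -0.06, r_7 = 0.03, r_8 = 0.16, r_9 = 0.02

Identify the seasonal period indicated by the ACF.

5

The largest autocorrelation is r_5 = 0.52; the remaining lags stay at or below 0.16.
The dominant spike at lag 5 indicates a seasonal period of 5.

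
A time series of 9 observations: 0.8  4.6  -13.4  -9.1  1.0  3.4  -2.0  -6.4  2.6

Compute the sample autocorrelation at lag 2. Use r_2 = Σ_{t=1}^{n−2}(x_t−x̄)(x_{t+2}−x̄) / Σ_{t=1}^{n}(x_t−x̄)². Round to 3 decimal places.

-0.566

Mean x̄ = (0.8 + 4.6 − 13.4 − 9.1 + 1.0 + 3.4 − 2.0 − 6.4 + 2.6)/9 = -2.0556
Σ(x_t−x̄)(x_{t+2}−x̄) = (-32.3947) + (-46.8847) + (-34.6636) + (-38.4314) + (0.1698) + (-23.7014) + (0.2586) = -175.6473
Denominator Σ(x_t−x̄)² = 310.4222
r_2 = -175.6473 / 310.4222 = -0.566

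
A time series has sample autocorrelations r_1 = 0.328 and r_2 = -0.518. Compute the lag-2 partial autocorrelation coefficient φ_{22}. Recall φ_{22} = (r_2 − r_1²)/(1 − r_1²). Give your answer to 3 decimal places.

-0.701

φ_{22} = (r_2 − r_1²) / (1 − r_1²)
r_1² = (0.328)² = 0.107584
Numerator = -0.518 − 0.1076 = -0.6256; denominator = 1 − 0.1076 = 0.8924
φ_{22} = -0.6256 / 0.8924 = -0.701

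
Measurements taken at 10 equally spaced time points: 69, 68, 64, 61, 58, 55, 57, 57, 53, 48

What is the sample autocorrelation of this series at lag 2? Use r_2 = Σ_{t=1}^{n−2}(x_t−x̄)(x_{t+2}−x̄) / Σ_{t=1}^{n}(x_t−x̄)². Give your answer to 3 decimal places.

Mean x̄ = (69 + 68 + 64 + 61 + 58 + 55 + 57 + 57 + 53 + 48)/10 = 59.0000
Numerator Σ_{t=1}^{8}(x_t−x̄)(x_{t+2}−x̄) = 99.0000
Denominator Σ(x_t−x̄)² = 392.0000
r_2 = 99.0000 / 392.0000 = 0.253

0.253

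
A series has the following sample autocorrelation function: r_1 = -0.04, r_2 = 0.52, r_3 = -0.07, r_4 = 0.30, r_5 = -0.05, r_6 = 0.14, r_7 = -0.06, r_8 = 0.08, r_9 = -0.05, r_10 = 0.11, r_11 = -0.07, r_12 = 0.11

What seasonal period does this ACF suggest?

2

The largest autocorrelation is r_2 = 0.52, with a weaker echo at lag 4 (0.30); the remaining lags stay at or below 0.14.
The dominant spike at lag 2 indicates a seasonal period of 2.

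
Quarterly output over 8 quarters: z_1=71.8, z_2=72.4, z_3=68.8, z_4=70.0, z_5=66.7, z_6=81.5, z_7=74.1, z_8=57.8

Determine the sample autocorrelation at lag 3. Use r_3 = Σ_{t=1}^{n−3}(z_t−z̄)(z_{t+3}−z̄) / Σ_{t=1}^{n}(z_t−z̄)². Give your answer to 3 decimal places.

Mean z̄ = (71.8 + 72.4 + 68.8 + 70.0 + 66.7 + 81.5 + 74.1 + 57.8)/8 = 70.3875
Deviations from mean: 1.4125, 2.0125, -1.5875, -0.3875, -3.6875, 11.1125, 3.7125, -12.5875
Numerator Σ_{t=1}^{5}(z_t−z̄)(z_{t+3}−z̄) = 19.3683
Denominator Σ(z_t−z̄)² = 318.0288
r_3 = 19.3683 / 318.0288 = 0.061

0.061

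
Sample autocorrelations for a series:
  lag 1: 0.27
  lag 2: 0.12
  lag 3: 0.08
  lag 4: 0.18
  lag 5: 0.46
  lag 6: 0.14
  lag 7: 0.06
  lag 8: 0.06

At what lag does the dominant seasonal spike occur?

The largest autocorrelation is r_5 = 0.46; the remaining lags stay at or below 0.27. The elevated value at lag 1 (0.27), dropping to 0.12 at lag 2, reflects decaying short-term dependence rather than seasonality.
The dominant spike at lag 5 indicates a seasonal period of 5.

5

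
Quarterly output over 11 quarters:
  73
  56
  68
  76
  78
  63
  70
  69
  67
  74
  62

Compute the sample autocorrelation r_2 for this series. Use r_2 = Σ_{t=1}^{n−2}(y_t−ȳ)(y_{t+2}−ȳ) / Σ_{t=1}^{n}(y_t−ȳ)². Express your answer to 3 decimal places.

-0.286

Mean ȳ = (73 + 56 + 68 + 76 + 78 + 63 + 70 + 69 + 67 + 74 + 62)/11 = 68.7273
Numerator Σ_{t=1}^{9}(y_t−ȳ)(y_{t+2}−ȳ) = -122.9669
Denominator Σ(y_t−ȳ)² = 430.1818
r_2 = -122.9669 / 430.1818 = -0.286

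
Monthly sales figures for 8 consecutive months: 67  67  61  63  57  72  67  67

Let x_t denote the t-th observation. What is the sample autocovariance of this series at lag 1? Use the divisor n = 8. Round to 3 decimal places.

Mean x̄ = (67 + 67 + 61 + 63 + 57 + 72 + 67 + 67)/8 = 65.1250
Deviations: 1.8750, 1.8750, -4.1250, -2.1250, -8.1250, 6.8750, 1.8750, 1.8750
Σ_{t=1}^{7}(x_t−x̄)(x_{t+1}−x̄) = -17.6406
γ_1 = -17.6406 / 8 = -2.205

-2.205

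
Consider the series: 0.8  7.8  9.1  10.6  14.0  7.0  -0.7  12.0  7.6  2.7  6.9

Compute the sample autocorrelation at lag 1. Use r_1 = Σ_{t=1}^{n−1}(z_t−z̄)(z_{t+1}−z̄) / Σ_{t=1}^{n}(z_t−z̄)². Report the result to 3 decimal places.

-0.042

Mean z̄ = (0.8 + 7.8 + 9.1 + 10.6 + 14.0 + 7.0 − 0.7 + 12.0 + 7.6 + 2.7 + 6.9)/11 = 7.0727
Numerator Σ_{t=1}^{10}(z_t−z̄)(z_{t+1}−z̄) = -8.6917
Denominator Σ(z_t−z̄)² = 208.5418
r_1 = -8.6917 / 208.5418 = -0.042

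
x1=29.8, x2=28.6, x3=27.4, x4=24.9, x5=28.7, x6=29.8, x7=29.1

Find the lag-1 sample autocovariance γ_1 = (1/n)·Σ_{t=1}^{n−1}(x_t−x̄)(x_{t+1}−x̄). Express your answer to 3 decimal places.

0.534

Mean x̄ = (29.8 + 28.6 + 27.4 + 24.9 + 28.7 + 29.8 + 29.1)/7 = 28.3286
Σ_{t=1}^{6}(x_t−x̄)(x_{t+1}−x̄) = 3.7392
γ_1 = 3.7392 / 7 = 0.534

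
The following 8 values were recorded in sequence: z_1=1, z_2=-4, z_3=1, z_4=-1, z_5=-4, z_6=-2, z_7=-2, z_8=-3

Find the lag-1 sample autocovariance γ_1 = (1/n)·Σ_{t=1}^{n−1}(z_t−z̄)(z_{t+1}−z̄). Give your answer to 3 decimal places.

-1.383

Mean z̄ = (1 − 4 + 1 − 1 − 4 − 2 − 2 − 3)/8 = -1.7500
Σ_{t=1}^{7}(z_t−z̄)(z_{t+1}−z̄) = -11.0625
γ_1 = -11.0625 / 8 = -1.383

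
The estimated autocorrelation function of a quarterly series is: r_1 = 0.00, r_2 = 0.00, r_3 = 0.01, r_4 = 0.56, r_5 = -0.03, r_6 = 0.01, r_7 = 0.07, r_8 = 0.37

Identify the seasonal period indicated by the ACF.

4

The largest autocorrelation is r_4 = 0.56, with a weaker echo at lag 8 (0.37); the remaining lags stay at or below 0.07.
The dominant spike at lag 4 indicates a seasonal period of 4.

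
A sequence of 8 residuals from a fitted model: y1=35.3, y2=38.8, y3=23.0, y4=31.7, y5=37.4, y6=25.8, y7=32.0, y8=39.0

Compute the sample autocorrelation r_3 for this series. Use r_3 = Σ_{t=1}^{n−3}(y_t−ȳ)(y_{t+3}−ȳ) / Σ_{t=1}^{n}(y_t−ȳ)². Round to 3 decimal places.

Mean ȳ = (35.3 + 38.8 + 23.0 + 31.7 + 37.4 + 25.8 + 32.0 + 39.0)/8 = 32.8750
Deviations from mean: 2.4250, 5.9250, -9.8750, -1.1750, 4.5250, -7.0750, -0.8750, 6.1250
Σ(y_t−ȳ)(y_{t+3}−ȳ) = (-2.8494) + (26.8106) + (69.8656) + (1.0281) + (27.7156) = 122.5706
Denominator Σ(y_t−ȳ)² = 248.6950
r_3 = 122.5706 / 248.6950 = 0.493

0.493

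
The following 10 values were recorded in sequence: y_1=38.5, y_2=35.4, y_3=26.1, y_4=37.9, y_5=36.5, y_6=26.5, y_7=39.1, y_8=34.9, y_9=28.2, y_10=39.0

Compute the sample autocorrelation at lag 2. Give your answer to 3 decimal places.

-0.395

Mean ȳ = (38.5 + 35.4 + 26.1 + 37.9 + 36.5 + 26.5 + 39.1 + 34.9 + 28.2 + 39.0)/10 = 34.2100
Numerator Σ_{t=1}^{8}(y_t−ȳ)(y_{t+2}−ȳ) = -97.6282
Denominator Σ(y_t−ȳ)² = 247.3490
r_2 = -97.6282 / 247.3490 = -0.395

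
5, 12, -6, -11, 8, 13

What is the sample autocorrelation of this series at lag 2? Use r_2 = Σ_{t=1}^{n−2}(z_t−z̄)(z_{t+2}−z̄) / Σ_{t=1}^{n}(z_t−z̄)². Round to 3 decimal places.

-0.655

Mean z̄ = (5 + 12 − 6 − 11 + 8 + 13)/6 = 3.5000
Deviations from mean: 1.5000, 8.5000, -9.5000, -14.5000, 4.5000, 9.5000
Σ(z_t−z̄)(z_{t+2}−z̄) = (-14.2500) + (-123.2500) + (-42.7500) + (-137.7500) = -318.0000
Denominator Σ(z_t−z̄)² = 485.5000
r_2 = -318.0000 / 485.5000 = -0.655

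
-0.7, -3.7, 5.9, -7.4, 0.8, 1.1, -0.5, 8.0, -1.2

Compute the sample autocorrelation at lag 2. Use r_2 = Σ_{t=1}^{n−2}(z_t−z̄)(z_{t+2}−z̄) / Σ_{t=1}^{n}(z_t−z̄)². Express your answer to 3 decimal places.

Mean z̄ = (-0.7 − 3.7 + 5.9 − 7.4 + 0.8 + 1.1 − 0.5 + 8.0 − 1.2)/9 = 0.2556
Numerator Σ_{t=1}^{7}(z_t−z̄)(z_{t+2}−z̄) = 28.7249
Denominator Σ(z_t−z̄)² = 170.7022
r_2 = 28.7249 / 170.7022 = 0.168

0.168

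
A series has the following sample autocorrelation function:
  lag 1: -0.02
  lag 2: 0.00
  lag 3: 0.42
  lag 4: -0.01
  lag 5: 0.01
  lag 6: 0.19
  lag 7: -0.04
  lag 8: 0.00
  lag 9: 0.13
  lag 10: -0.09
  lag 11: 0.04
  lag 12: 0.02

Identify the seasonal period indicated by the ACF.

The largest autocorrelation is r_3 = 0.42, with a weaker echo at lag 6 (0.19); the remaining lags stay at or below 0.13.
The dominant spike at lag 3 indicates a seasonal period of 3.

3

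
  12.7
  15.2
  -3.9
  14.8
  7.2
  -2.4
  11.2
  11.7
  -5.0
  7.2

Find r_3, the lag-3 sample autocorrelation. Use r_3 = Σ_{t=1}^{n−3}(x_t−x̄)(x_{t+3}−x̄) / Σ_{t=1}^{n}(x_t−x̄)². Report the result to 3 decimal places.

Mean x̄ = (12.7 + 15.2 − 3.9 + 14.8 + 7.2 − 2.4 + 11.2 + 11.7 − 5.0 + 7.2)/10 = 6.8700
Numerator Σ_{t=1}^{7}(x_t−x̄)(x_{t+3}−x̄) = 296.2133
Denominator Σ(x_t−x̄)² = 551.3810
r_3 = 296.2133 / 551.3810 = 0.537

0.537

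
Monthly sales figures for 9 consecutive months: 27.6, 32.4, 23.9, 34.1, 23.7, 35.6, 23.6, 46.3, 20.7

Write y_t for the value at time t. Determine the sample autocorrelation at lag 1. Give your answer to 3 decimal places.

-0.748

Mean ȳ = (27.6 + 32.4 + 23.9 + 34.1 + 23.7 + 35.6 + 23.6 + 46.3 + 20.7)/9 = 29.7667
Numerator Σ_{t=1}^{8}(y_t−ȳ)(y_{t+1}−ȳ) = -396.0844
Denominator Σ(y_t−ȳ)² = 529.2400
r_1 = -396.0844 / 529.2400 = -0.748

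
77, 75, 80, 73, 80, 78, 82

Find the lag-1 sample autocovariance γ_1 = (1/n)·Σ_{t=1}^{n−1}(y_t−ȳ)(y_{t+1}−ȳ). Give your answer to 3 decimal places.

-3.370

Mean ȳ = (77 + 75 + 80 + 73 + 80 + 78 + 82)/7 = 77.8571
Deviations: -0.8571, -2.8571, 2.1429, -4.8571, 2.1429, 0.1429, 4.1429
Σ_{t=1}^{6}(y_t−ȳ)(y_{t+1}−ȳ) = -23.5918
γ_1 = -23.5918 / 7 = -3.370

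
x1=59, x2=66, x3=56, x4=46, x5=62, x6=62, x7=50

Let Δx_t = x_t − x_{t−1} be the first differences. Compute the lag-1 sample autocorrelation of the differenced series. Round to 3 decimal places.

-0.218

First differences Δx: 7, -10, -10, 16, 0, -12
Mean of differences = -1.5000
Numerator Σ(Δx_t−Δx̄)(Δx_{t+1}−Δx̄) = -138.2500
Denominator Σ(Δx_t−Δx̄)² = 635.5000
r_1(Δx) = -138.2500 / 635.5000 = -0.218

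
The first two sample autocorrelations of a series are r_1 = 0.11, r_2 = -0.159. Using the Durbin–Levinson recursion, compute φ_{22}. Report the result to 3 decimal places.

φ_{22} = (r_2 − r_1²) / (1 − r_1²)
r_1² = (0.11)² = 0.0121
Numerator = -0.159 − 0.0121 = -0.1711; denominator = 1 − 0.0121 = 0.9879
φ_{22} = -0.1711 / 0.9879 = -0.173

-0.173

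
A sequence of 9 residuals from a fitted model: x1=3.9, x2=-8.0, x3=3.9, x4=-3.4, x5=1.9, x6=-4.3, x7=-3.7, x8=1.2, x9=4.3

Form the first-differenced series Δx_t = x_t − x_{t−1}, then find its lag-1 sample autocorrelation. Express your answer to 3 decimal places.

First differences Δx: -11.9, 11.9, -7.3, 5.3, -6.2, 0.6, 4.9, 3.1
Mean of differences = 0.0500
Numerator Σ(Δx_t−Δx̄)(Δx_{t+1}−Δx̄) = -286.0825
Denominator Σ(Δx_t−Δx̄)² = 437.0000
r_1(Δx) = -286.0825 / 437.0000 = -0.655

-0.655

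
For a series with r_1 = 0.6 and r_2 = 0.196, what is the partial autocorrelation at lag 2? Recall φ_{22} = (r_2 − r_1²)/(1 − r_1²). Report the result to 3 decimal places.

φ_{22} = (r_2 − r_1²) / (1 − r_1²)
r_1² = (0.6)² = 0.36
Numerator = 0.196 − 0.3600 = -0.1640; denominator = 1 − 0.3600 = 0.6400
φ_{22} = -0.1640 / 0.6400 = -0.256

-0.256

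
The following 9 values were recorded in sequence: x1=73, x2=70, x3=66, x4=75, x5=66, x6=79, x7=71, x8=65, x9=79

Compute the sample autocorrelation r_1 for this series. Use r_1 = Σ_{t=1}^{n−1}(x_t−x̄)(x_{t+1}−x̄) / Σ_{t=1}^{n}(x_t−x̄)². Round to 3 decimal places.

-0.528

Mean x̄ = (73 + 70 + 66 + 75 + 66 + 79 + 71 + 65 + 79)/9 = 71.5556
Numerator Σ_{t=1}^{8}(x_t−x̄)(x_{t+1}−x̄) = -122.5309
Denominator Σ(x_t−x̄)² = 232.2222
r_1 = -122.5309 / 232.2222 = -0.528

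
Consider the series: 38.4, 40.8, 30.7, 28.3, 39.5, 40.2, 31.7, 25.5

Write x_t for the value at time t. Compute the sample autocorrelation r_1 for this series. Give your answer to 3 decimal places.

Mean x̄ = (38.4 + 40.8 + 30.7 + 28.3 + 39.5 + 40.2 + 31.7 + 25.5)/8 = 34.3875
Σ(x_t−x̄)(x_{t+1}−x̄) = (25.7302) + (-23.6461) + (22.4477) + (-31.1223) + (29.7164) + (-15.6211) + (23.8852) = 31.3898
Denominator Σ(x_t−x̄)² = 254.0088
r_1 = 31.3898 / 254.0088 = 0.124

0.124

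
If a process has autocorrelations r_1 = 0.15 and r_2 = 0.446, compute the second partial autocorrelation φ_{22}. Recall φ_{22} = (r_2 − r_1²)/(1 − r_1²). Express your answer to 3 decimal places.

0.433

φ_{22} = (r_2 − r_1²) / (1 − r_1²)
r_1² = (0.15)² = 0.0225
Numerator = 0.446 − 0.0225 = 0.4235; denominator = 1 − 0.0225 = 0.9775
φ_{22} = 0.4235 / 0.9775 = 0.433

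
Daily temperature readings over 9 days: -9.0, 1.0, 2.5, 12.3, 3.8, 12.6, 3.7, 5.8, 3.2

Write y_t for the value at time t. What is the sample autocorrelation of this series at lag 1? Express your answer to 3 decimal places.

Mean ȳ = (-9.0 + 1.0 + 2.5 + 12.3 + 3.8 + 12.6 + 3.7 + 5.8 + 3.2)/9 = 3.9889
Numerator Σ_{t=1}^{8}(y_t−ȳ)(y_{t+1}−ȳ) = 23.2621
Denominator Σ(y_t−ȳ)² = 327.1089
r_1 = 23.2621 / 327.1089 = 0.071

0.071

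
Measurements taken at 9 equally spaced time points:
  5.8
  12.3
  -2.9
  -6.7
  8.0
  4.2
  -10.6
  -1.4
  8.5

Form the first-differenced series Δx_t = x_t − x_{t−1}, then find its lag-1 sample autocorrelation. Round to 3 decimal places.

-0.149

First differences Δx: 6.5, -15.2, -3.8, 14.7, -3.8, -14.8, 9.2, 9.9
Mean of differences = 0.3375
Numerator Σ(Δx_t−Δx̄)(Δx_{t+1}−Δx̄) = -137.0902
Denominator Σ(Δx_t−Δx̄)² = 919.0388
r_1(Δx) = -137.0902 / 919.0388 = -0.149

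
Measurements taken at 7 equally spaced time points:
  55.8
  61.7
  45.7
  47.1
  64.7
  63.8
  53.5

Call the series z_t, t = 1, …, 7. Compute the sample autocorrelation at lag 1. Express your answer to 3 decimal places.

Mean z̄ = (55.8 + 61.7 + 45.7 + 47.1 + 64.7 + 63.8 + 53.5)/7 = 56.0429
Deviations from mean: -0.2429, 5.6571, -10.3429, -8.9429, 8.6571, 7.7571, -2.5429
Σ(z_t−z̄)(z_{t+1}−z̄) = (-1.3739) + (-58.5110) + (92.4947) + (-77.4196) + (67.1547) + (-19.7253) = 2.6196
Denominator Σ(z_t−z̄)² = 360.5971
r_1 = 2.6196 / 360.5971 = 0.007

0.007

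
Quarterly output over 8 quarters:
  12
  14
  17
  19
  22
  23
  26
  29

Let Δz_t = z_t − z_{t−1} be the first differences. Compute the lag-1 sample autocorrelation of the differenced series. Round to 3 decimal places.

-0.549

First differences Δz: 2, 3, 2, 3, 1, 3, 3
Mean of differences = 2.4286
Numerator Σ(Δz_t−Δz̄)(Δz_{t+1}−Δz̄) = -2.0408
Denominator Σ(Δz_t−Δz̄)² = 3.7143
r_1(Δz) = -2.0408 / 3.7143 = -0.549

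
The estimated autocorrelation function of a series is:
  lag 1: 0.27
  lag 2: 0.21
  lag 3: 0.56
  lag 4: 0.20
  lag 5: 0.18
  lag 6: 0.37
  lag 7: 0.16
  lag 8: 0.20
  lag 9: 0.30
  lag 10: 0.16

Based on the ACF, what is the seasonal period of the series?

3

The largest autocorrelation is r_3 = 0.56, with weaker echoes at lags 6 (0.37) and 9 (0.30); the remaining lags stay at or below 0.27.
The dominant spike at lag 3 indicates a seasonal period of 3.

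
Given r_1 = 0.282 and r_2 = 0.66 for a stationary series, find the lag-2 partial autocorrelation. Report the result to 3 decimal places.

φ_{22} = (r_2 − r_1²) / (1 − r_1²)
r_1² = (0.282)² = 0.079524
Numerator = 0.66 − 0.0795 = 0.5805; denominator = 1 − 0.0795 = 0.9205
φ_{22} = 0.5805 / 0.9205 = 0.631

0.631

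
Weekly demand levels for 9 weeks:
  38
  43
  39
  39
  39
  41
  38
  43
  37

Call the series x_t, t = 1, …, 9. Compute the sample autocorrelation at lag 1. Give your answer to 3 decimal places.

-0.643

Mean x̄ = (38 + 43 + 39 + 39 + 39 + 41 + 38 + 43 + 37)/9 = 39.6667
Numerator Σ_{t=1}^{8}(x_t−x̄)(x_{t+1}−x̄) = -24.4444
Denominator Σ(x_t−x̄)² = 38.0000
r_1 = -24.4444 / 38.0000 = -0.643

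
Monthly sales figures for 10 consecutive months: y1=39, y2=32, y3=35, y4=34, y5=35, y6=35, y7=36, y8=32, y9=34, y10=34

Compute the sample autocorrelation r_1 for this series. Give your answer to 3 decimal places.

-0.384

Mean ȳ = (39 + 32 + 35 + 34 + 35 + 35 + 36 + 32 + 34 + 34)/10 = 34.6000
Numerator Σ_{t=1}^{9}(y_t−ȳ)(y_{t+1}−ȳ) = -13.9600
Denominator Σ(y_t−ȳ)² = 36.4000
r_1 = -13.9600 / 36.4000 = -0.384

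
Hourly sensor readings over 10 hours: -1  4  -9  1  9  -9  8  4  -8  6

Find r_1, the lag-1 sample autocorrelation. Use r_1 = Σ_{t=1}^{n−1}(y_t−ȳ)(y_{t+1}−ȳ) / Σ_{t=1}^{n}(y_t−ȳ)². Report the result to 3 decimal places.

-0.550

Mean ȳ = (-1 + 4 − 9 + 1 + 9 − 9 + 8 + 4 − 8 + 6)/10 = 0.5000
Numerator Σ_{t=1}^{9}(y_t−ȳ)(y_{t+1}−ȳ) = -241.2500
Denominator Σ(y_t−ȳ)² = 438.5000
r_1 = -241.2500 / 438.5000 = -0.550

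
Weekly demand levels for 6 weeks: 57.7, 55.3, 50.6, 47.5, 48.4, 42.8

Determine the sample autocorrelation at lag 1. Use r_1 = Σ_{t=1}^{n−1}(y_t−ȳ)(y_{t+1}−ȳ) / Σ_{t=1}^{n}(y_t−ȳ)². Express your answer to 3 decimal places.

Mean ȳ = (57.7 + 55.3 + 50.6 + 47.5 + 48.4 + 42.8)/6 = 50.3833
Deviations from mean: 7.3167, 4.9167, 0.2167, -2.8833, -1.9833, -7.5833
Numerator Σ_{t=1}^{5}(y_t−ȳ)(y_{t+1}−ȳ) = 57.1731
Denominator Σ(y_t−ȳ)² = 147.5083
r_1 = 57.1731 / 147.5083 = 0.388

0.388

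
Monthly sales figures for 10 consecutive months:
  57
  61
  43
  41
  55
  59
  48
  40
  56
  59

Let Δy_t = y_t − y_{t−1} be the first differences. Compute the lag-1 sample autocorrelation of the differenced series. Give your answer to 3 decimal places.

First differences Δy: 4, -18, -2, 14, 4, -11, -8, 16, 3
Mean of differences = 0.2222
Numerator Σ(Δy_t−Δȳ)(Δy_{t+1}−Δȳ) = -42.9383
Denominator Σ(Δy_t−Δȳ)² = 1005.5556
r_1(Δy) = -42.9383 / 1005.5556 = -0.043

-0.043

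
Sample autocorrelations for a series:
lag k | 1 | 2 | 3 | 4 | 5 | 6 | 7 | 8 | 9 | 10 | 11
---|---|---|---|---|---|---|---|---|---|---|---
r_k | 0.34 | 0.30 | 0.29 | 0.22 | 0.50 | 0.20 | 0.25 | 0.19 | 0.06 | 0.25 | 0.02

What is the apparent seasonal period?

The largest autocorrelation is r_5 = 0.50; the remaining lags stay at or below 0.34. The elevated value at lag 1 (0.34), dropping to 0.30 at lag 2, reflects decaying short-term dependence rather than seasonality.
The dominant spike at lag 5 indicates a seasonal period of 5.

5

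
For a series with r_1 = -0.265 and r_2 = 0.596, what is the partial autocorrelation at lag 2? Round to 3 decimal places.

0.565

φ_{22} = (r_2 − r_1²) / (1 − r_1²)
r_1² = (-0.265)² = 0.070225
Numerator = 0.596 − 0.0702 = 0.5258; denominator = 1 − 0.0702 = 0.9298
φ_{22} = 0.5258 / 0.9298 = 0.565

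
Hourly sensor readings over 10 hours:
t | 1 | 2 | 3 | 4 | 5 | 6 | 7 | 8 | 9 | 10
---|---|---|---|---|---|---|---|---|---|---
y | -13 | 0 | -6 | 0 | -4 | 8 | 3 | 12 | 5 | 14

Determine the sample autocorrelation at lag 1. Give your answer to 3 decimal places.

Mean ȳ = (-13 + 0 − 6 + 0 − 4 + 8 + 3 + 12 + 5 + 14)/10 = 1.9000
Numerator Σ_{t=1}^{9}(y_t−ȳ)(y_{t+1}−ȳ) = 120.1900
Denominator Σ(y_t−ȳ)² = 622.9000
r_1 = 120.1900 / 622.9000 = 0.193

0.193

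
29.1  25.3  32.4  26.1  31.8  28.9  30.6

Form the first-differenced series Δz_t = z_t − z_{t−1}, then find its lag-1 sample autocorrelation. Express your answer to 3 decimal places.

First differences Δz: -3.8, 7.1, -6.3, 5.7, -2.9, 1.7
Mean of differences = 0.2500
Numerator Σ(Δz_t−Δz̄)(Δz_{t+1}−Δz̄) = -130.0425
Denominator Σ(Δz_t−Δz̄)² = 147.9550
r_1(Δz) = -130.0425 / 147.9550 = -0.879

-0.879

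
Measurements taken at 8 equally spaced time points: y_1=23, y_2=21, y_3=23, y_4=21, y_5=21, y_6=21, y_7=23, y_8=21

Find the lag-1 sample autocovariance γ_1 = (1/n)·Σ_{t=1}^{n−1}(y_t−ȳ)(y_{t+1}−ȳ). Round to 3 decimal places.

-0.445

Mean ȳ = (23 + 21 + 23 + 21 + 21 + 21 + 23 + 21)/8 = 21.7500
Σ_{t=1}^{7}(y_t−ȳ)(y_{t+1}−ȳ) = -3.5625
γ_1 = -3.5625 / 8 = -0.445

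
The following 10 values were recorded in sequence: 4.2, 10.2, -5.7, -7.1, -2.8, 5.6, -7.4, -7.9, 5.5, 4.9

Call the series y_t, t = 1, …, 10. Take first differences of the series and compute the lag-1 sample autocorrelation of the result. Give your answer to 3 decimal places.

-0.220

First differences Δy: 6.0, -15.9, -1.4, 4.3, 8.4, -13.0, -0.5, 13.4, -0.6
Mean of differences = 0.0778
Numerator Σ(Δy_t−Δȳ)(Δy_{t+1}−Δȳ) = -160.1205
Denominator Σ(Δy_t−Δȳ)² = 728.9356
r_1(Δy) = -160.1205 / 728.9356 = -0.220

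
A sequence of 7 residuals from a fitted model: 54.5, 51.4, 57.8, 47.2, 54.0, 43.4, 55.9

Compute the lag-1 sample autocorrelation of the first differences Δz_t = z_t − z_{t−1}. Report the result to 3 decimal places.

First differences Δz: -3.1, 6.4, -10.6, 6.8, -10.6, 12.5
Mean of differences = 0.2333
Numerator Σ(Δz_t−Δz̄)(Δz_{t+1}−Δz̄) = -362.5278
Denominator Σ(Δz_t−Δz̄)² = 477.4533
r_1(Δz) = -362.5278 / 477.4533 = -0.759

-0.759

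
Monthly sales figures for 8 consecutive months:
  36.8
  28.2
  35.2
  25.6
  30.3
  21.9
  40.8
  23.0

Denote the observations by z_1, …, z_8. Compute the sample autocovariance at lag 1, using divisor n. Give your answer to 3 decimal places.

Mean z̄ = (36.8 + 28.2 + 35.2 + 25.6 + 30.3 + 21.9 + 40.8 + 23.0)/8 = 30.2250
Σ_{t=1}^{7}(z_t−z̄)(z_{t+1}−z̄) = -211.8106
γ_1 = -211.8106 / 8 = -26.476

-26.476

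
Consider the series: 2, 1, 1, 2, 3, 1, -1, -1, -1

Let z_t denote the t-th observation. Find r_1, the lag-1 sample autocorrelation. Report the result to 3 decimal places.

Mean z̄ = (2 + 1 + 1 + 2 + 3 + 1 − 1 − 1 − 1)/9 = 0.7778
Numerator Σ_{t=1}^{8}(z_t−z̄)(z_{t+1}−z̄) = 9.7284
Denominator Σ(z_t−z̄)² = 17.5556
r_1 = 9.7284 / 17.5556 = 0.554

0.554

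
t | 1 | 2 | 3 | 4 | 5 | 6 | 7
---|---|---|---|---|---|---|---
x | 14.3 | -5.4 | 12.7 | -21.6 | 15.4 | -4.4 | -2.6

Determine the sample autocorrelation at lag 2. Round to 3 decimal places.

Mean x̄ = (14.3 − 5.4 + 12.7 − 21.6 + 15.4 − 4.4 − 2.6)/7 = 1.2000
Deviations from mean: 13.1000, -6.6000, 11.5000, -22.8000, 14.2000, -5.6000, -3.8000
Σ(x_t−x̄)(x_{t+2}−x̄) = (150.6500) + (150.4800) + (163.3000) + (127.6800) + (-53.9600) = 538.1500
Denominator Σ(x_t−x̄)² = 1114.7000
r_2 = 538.1500 / 1114.7000 = 0.483

0.483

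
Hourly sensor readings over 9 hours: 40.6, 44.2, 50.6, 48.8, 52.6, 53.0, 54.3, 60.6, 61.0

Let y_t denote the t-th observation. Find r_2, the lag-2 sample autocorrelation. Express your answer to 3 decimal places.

0.185

Mean ȳ = (40.6 + 44.2 + 50.6 + 48.8 + 52.6 + 53.0 + 54.3 + 60.6 + 61.0)/9 = 51.7444
Σ(y_t−ȳ)(y_{t+2}−ȳ) = (12.7542) + (22.2142) + (-0.9791) + (-3.6969) + (2.1864) + (11.1186) + (23.6531) = 67.2505
Denominator Σ(y_t−ȳ)² = 364.0222
r_2 = 67.2505 / 364.0222 = 0.185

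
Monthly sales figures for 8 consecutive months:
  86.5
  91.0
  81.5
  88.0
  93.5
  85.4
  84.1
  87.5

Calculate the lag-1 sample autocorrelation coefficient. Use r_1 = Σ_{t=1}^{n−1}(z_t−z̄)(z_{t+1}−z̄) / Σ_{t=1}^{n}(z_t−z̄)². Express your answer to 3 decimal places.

Mean z̄ = (86.5 + 91.0 + 81.5 + 88.0 + 93.5 + 85.4 + 84.1 + 87.5)/8 = 87.1875
Deviations from mean: -0.6875, 3.8125, -5.6875, 0.8125, 6.3125, -1.7875, -3.0875, 0.3125
Numerator Σ_{t=1}^{7}(z_t−z̄)(z_{t+1}−z̄) = -30.5264
Denominator Σ(z_t−z̄)² = 100.6888
r_1 = -30.5264 / 100.6888 = -0.303

-0.303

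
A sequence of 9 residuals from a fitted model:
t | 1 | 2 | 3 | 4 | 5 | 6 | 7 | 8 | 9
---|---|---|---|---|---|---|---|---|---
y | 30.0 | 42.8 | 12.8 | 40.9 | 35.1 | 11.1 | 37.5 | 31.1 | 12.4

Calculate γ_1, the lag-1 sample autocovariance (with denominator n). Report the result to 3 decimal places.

-66.914

Mean ȳ = (30.0 + 42.8 + 12.8 + 40.9 + 35.1 + 11.1 + 37.5 + 31.1 + 12.4)/9 = 28.1889
Σ_{t=1}^{8}(y_t−ȳ)(y_{t+1}−ȳ) = -602.2257
γ_1 = -602.2257 / 9 = -66.914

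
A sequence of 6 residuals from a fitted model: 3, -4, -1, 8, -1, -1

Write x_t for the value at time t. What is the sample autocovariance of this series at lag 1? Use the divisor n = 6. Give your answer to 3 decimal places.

-4.130

Mean x̄ = (3 − 4 − 1 + 8 − 1 − 1)/6 = 0.6667
Σ_{t=1}^{5}(x_t−x̄)(x_{t+1}−x̄) = -24.7778
γ_1 = -24.7778 / 6 = -4.130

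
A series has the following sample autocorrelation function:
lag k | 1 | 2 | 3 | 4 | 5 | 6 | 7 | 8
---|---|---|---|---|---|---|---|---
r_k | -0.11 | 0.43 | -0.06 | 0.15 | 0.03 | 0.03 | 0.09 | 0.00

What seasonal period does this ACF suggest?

2

The largest autocorrelation is r_2 = 0.43, with a weaker echo at lag 4 (0.15); the remaining lags stay at or below 0.09.
The dominant spike at lag 2 indicates a seasonal period of 2.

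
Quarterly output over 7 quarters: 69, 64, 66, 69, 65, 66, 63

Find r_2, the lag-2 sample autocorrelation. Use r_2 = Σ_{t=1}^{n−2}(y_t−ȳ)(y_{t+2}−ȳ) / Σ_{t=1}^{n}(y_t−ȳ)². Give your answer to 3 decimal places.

Mean ȳ = (69 + 64 + 66 + 69 + 65 + 66 + 63)/7 = 66.0000
Deviations from mean: 3.0000, -2.0000, 0.0000, 3.0000, -1.0000, 0.0000, -3.0000
Σ(y_t−ȳ)(y_{t+2}−ȳ) = (0.0000) + (-6.0000) + (0.0000) + (0.0000) + (3.0000) = -3.0000
Denominator Σ(y_t−ȳ)² = 32.0000
r_2 = -3.0000 / 32.0000 = -0.094

-0.094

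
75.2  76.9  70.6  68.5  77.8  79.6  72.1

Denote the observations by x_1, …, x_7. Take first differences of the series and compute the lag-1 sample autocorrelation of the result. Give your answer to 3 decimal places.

First differences Δx: 1.7, -6.3, -2.1, 9.3, 1.8, -7.5
Mean of differences = -0.5167
Numerator Σ(Δx_t−Δx̄)(Δx_{t+1}−Δx̄) = -12.6419
Denominator Σ(Δx_t−Δx̄)² = 191.3683
r_1(Δx) = -12.6419 / 191.3683 = -0.066

-0.066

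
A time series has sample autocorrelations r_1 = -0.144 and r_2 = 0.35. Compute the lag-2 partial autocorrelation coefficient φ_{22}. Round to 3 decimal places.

0.336

φ_{22} = (r_2 − r_1²) / (1 − r_1²)
r_1² = (-0.144)² = 0.020736
Numerator = 0.35 − 0.0207 = 0.3293; denominator = 1 − 0.0207 = 0.9793
φ_{22} = 0.3293 / 0.9793 = 0.336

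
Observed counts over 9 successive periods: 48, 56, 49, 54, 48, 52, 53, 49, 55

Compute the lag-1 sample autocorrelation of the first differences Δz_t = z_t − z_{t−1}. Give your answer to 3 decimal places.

First differences Δz: 8, -7, 5, -6, 4, 1, -4, 6
Mean of differences = 0.8750
Numerator Σ(Δz_t−Δz̄)(Δz_{t+1}−Δz̄) = -163.6406
Denominator Σ(Δz_t−Δz̄)² = 236.8750
r_1(Δz) = -163.6406 / 236.8750 = -0.691

-0.691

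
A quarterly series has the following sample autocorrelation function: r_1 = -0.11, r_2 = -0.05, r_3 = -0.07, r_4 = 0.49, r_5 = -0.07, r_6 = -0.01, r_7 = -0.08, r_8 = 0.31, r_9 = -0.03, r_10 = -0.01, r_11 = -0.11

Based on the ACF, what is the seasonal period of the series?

4

The largest autocorrelation is r_4 = 0.49, with a weaker echo at lag 8 (0.31); the remaining lags stay at or below -0.01.
The dominant spike at lag 4 indicates a seasonal period of 4.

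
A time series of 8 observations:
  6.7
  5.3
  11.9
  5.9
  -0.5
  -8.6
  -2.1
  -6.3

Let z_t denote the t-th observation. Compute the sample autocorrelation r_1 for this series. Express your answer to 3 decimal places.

0.518

Mean z̄ = (6.7 + 5.3 + 11.9 + 5.9 − 0.5 − 8.6 − 2.1 − 6.3)/8 = 1.5375
Deviations from mean: 5.1625, 3.7625, 10.3625, 4.3625, -2.0375, -10.1375, -3.6375, -7.8375
Σ(z_t−z̄)(z_{t+1}−z̄) = (19.4239) + (38.9889) + (45.2064) + (-8.8886) + (20.6552) + (36.8752) + (28.5089) = 180.7698
Denominator Σ(z_t−z̄)² = 348.7988
r_1 = 180.7698 / 348.7988 = 0.518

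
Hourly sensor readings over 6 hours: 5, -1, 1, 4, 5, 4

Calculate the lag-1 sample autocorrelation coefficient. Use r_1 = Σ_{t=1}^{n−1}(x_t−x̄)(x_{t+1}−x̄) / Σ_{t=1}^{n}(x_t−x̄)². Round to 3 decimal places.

0.067

Mean x̄ = (5 − 1 + 1 + 4 + 5 + 4)/6 = 3.0000
Deviations from mean: 2.0000, -4.0000, -2.0000, 1.0000, 2.0000, 1.0000
Numerator Σ_{t=1}^{5}(x_t−x̄)(x_{t+1}−x̄) = 2.0000
Denominator Σ(x_t−x̄)² = 30.0000
r_1 = 2.0000 / 30.0000 = 0.067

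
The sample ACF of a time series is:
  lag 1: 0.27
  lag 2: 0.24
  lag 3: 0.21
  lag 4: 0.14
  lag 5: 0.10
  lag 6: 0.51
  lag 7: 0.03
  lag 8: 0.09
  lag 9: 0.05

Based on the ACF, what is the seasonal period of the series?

6

The largest autocorrelation is r_6 = 0.51; the remaining lags stay at or below 0.27. The elevated value at lag 1 (0.27), dropping to 0.24 at lag 2, reflects decaying short-term dependence rather than seasonality.
The dominant spike at lag 6 indicates a seasonal period of 6.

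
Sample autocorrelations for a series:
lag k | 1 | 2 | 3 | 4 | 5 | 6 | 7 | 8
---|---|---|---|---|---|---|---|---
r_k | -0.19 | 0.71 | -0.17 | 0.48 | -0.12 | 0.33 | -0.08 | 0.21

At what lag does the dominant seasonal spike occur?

The largest autocorrelation is r_2 = 0.71, with weaker echoes at lags 4 (0.48), 6 (0.33) and 8 (0.21); the remaining lags stay at or below -0.08.
The dominant spike at lag 2 indicates a seasonal period of 2.

2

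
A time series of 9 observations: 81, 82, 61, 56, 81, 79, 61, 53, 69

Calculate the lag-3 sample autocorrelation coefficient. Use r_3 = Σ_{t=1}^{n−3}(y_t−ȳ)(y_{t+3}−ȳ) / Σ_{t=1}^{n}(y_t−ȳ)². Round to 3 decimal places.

Mean ȳ = (81 + 82 + 61 + 56 + 81 + 79 + 61 + 53 + 69)/9 = 69.2222
Numerator Σ_{t=1}^{6}(y_t−ȳ)(y_{t+3}−ȳ) = -170.1481
Denominator Σ(y_t−ȳ)² = 1109.5556
r_3 = -170.1481 / 1109.5556 = -0.153

-0.153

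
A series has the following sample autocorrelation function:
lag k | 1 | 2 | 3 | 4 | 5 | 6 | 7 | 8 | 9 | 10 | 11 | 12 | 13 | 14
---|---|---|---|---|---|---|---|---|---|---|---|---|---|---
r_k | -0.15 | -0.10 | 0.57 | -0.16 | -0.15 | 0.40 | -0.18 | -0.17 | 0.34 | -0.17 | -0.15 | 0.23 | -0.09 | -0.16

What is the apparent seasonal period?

3

The largest autocorrelation is r_3 = 0.57, with weaker echoes at lags 6 (0.40), 9 (0.34) and 12 (0.23); the remaining lags stay at or below -0.09.
The dominant spike at lag 3 indicates a seasonal period of 3.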